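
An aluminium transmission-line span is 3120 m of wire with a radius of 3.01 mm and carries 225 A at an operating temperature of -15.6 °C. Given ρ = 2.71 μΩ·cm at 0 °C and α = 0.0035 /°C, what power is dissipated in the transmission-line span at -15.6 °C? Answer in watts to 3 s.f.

1.42×10^5 W

ρ = 2.71 μΩ·cm = 2.71×10^-8 Ω·m
A = πr² = π(3.0100e-03 m)² = 2.846e-05 m²
R₍0₎ = ρL/A = (2.71×10^-8)(3120)/(2.846e-05) = 2.971 Ω
R₍-15.6₎ = R₍0₎(1 + αΔT) = 2.971 × (1 + 0.0035×-15.6) = 2.808 Ω
P = I²R = (225)² × 2.808 = 1.42×10^5 W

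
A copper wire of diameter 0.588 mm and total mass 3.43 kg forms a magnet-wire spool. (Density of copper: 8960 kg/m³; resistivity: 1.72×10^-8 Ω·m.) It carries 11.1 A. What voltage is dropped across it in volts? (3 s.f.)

A = π(d/2)² = π(2.9400e-04 m)² = 2.7155e-07 m²
L = m/(density·A) = 3.43/(8960×2.7155e-07) = 1410 m
R = ρL/A = (1.72×10^-8)(1410)/(2.7155e-07) = 89.29 Ω
V = IR = 11.1 × 89.29 = 991 V

991 V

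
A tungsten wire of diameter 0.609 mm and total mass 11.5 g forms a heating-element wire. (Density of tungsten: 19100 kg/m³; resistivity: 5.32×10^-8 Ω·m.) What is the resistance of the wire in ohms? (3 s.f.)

0.378 Ω

A = π(d/2)² = π(3.0450e-04 m)² = 2.9129e-07 m²
L = m/(density·A) = 0.0115/(19100×2.9129e-07) = 2.067 m
R = ρL/A = (5.32×10^-8)(2.067)/(2.9129e-07) = 0.378 Ω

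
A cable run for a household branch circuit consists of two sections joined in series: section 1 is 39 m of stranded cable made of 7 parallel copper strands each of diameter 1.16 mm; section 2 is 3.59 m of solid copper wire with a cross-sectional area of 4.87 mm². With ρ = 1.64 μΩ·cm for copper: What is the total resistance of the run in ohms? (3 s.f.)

ρ = 1.64 μΩ·cm = 1.64×10^-8 Ω·m
Section 1: A_strand = π(5.8000e-04)² = 1.057e-06 m²; R₁ = ρL/(N·A_s) = (1.64×10^-8)(39)/(7×1.057e-06) = 0.08646 Ω
Section 2: A = 4.87 mm² = 4.870e-06 m²
R₂ = (1.64×10^-8)(3.59)/(4.870e-06) = 0.01209 Ω
R = R₁ + R₂ = 0.0985 Ω

0.0985 Ω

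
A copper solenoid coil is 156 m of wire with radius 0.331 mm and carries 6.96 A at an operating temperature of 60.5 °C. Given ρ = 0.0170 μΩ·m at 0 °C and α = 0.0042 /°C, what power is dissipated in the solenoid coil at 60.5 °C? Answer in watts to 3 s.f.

468 W

ρ = 0.0170 μΩ·m = 1.70×10^-8 Ω·m
A = πr² = π(3.3100e-04 m)² = 3.442e-07 m²
R₍0₎ = ρL/A = (1.70×10^-8)(156)/(3.442e-07) = 7.705 Ω
R₍60.5₎ = R₍0₎(1 + αΔT) = 7.705 × (1 + 0.0042×60.5) = 9.663 Ω
P = I²R = (6.96)² × 9.663 = 468 W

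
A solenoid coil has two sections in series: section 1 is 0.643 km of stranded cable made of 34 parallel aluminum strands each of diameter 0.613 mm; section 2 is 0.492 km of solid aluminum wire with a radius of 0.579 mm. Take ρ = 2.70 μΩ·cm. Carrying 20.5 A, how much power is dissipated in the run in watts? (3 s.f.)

ρ = 2.70 μΩ·cm = 2.70×10^-8 Ω·m
Section 1: A_strand = π(3.0650e-04)² = 2.951e-07 m²; R₁ = ρL/(N·A_s) = (2.70×10^-8)(643)/(34×2.951e-07) = 1.73 Ω
Section 2: A = πr² = π(5.7900e-04 m)² = 1.053e-06 m²
R₂ = (2.70×10^-8)(492)/(1.053e-06) = 12.61 Ω
R = R₁ + R₂ = 14.34 Ω
P = I²R = (20.5)² × 14.34 = 6030 W

6030 W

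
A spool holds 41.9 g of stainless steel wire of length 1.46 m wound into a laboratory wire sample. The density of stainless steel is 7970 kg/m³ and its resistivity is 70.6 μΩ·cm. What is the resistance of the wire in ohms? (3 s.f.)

0.286 Ω

ρ = 70.6 μΩ·cm = 7.06×10^-7 Ω·m
A = m/(density·L) = 0.0419/(7970×1.46) = 3.6008e-06 m²
R = ρL/A = (7.06×10^-7)(1.46)/(3.6008e-06) = 0.286 Ω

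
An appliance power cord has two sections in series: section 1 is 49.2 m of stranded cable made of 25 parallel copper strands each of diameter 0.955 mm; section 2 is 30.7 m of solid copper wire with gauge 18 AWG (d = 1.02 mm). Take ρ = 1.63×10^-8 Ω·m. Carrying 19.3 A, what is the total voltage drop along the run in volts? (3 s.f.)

Section 1: A_strand = π(4.7750e-04)² = 7.163e-07 m²; R₁ = ρL/(N·A_s) = (1.63×10^-8)(49.2)/(25×7.163e-07) = 0.04478 Ω
Section 2: A = π(1.02/2 mm)² = π(5.1000e-04 m)² = 8.171e-07 m²
R₂ = (1.63×10^-8)(30.7)/(8.171e-07) = 0.6124 Ω
R = R₁ + R₂ = 0.6572 Ω
V = IR = 19.3 × 0.6572 = 12.7 V

12.7 V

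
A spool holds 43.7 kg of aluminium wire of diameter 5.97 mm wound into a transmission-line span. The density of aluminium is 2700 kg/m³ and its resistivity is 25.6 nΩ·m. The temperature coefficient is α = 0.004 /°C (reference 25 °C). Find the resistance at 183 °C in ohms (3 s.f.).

ρ = 25.6 nΩ·m = 2.56×10^-8 Ω·m
A = π(d/2)² = π(2.9850e-03 m)² = 2.7992e-05 m²
L = m/(density·A) = 43.7/(2700×2.7992e-05) = 578.2 m
R = ρL/A = (2.56×10^-8)(578.2)/(2.7992e-05) = 0.5288 Ω
R(183 °C) = 0.5288 × (1 + 0.004×158) = 0.863 Ω

0.863 Ω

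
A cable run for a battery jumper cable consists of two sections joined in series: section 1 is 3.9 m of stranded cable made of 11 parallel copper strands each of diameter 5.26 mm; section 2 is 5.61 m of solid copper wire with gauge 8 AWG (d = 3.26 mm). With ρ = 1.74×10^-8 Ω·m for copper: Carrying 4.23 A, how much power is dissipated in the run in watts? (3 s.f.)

0.214 W

Section 1: A_strand = π(2.6300e-03)² = 2.173e-05 m²; R₁ = ρL/(N·A_s) = (1.74×10^-8)(3.9)/(11×2.173e-05) = 2.839×10^-4 Ω
Section 2: A = π(3.26/2 mm)² = π(1.6300e-03 m)² = 8.347e-06 m²
R₂ = (1.74×10^-8)(5.61)/(8.347e-06) = 0.01169 Ω
R = R₁ + R₂ = 0.01198 Ω
P = I²R = (4.23)² × 0.01198 = 0.214 W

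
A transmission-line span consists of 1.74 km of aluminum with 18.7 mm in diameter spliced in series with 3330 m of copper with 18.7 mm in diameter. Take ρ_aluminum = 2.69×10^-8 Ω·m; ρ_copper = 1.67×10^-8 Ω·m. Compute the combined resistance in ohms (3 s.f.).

Segment 1: A = π(d/2)² = π(9.3500e-03 m)² = 2.746e-04 m²
R₁ = ρL/A = (2.69×10^-8)(1740)/(2.746e-04) = 0.1704 Ω
R₂ = (1.67×10^-8)(3330)/(2.746e-04) = 0.2025 Ω
R = R₁ + R₂ = 0.373 Ω

0.373 Ω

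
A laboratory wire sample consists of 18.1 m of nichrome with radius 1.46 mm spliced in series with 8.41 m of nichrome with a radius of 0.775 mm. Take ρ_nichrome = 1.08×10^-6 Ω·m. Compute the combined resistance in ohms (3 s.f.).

7.73 Ω

Segment 1: A = πr² = π(1.4600e-03 m)² = 6.697e-06 m²
R₁ = ρL/A = (1.08×10^-6)(18.1)/(6.697e-06) = 2.919 Ω
Segment 2: A = πr² = π(7.7500e-04 m)² = 1.887e-06 m²
R₂ = (1.08×10^-6)(8.41)/(1.887e-06) = 4.814 Ω
R = R₁ + R₂ = 7.73 Ω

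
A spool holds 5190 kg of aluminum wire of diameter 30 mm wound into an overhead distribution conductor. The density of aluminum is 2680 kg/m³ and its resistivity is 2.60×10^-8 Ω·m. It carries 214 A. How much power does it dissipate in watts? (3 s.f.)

4610 W

A = π(d/2)² = π(1.5000e-02 m)² = 7.0686e-04 m²
L = m/(density·A) = 5190/(2680×7.0686e-04) = 2740 m
R = ρL/A = (2.60×10^-8)(2740)/(7.0686e-04) = 0.1008 Ω
P = I²R = (214)² × 0.1008 = 4610 W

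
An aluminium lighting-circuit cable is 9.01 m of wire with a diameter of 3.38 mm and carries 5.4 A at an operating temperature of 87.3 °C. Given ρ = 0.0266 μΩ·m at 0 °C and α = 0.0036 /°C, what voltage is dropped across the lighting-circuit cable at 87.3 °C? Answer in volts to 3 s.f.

ρ = 0.0266 μΩ·m = 2.66×10^-8 Ω·m
A = π(d/2)² = π(1.6900e-03 m)² = 8.973e-06 m²
R₍0₎ = ρL/A = (2.66×10^-8)(9.01)/(8.973e-06) = 0.02671 Ω
R₍87.3₎ = R₍0₎(1 + αΔT) = 0.02671 × (1 + 0.0036×87.3) = 0.03511 Ω
V = IR = 5.4 × 0.03511 = 0.190 V

0.190 V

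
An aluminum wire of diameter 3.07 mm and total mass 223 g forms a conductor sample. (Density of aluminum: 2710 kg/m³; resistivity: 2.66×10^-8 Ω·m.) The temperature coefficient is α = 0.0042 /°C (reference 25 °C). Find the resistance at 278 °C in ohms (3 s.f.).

A = π(d/2)² = π(1.5350e-03 m)² = 7.4023e-06 m²
L = m/(density·A) = 0.223/(2710×7.4023e-06) = 11.12 m
R = ρL/A = (2.66×10^-8)(11.12)/(7.4023e-06) = 0.03995 Ω
R(278 °C) = 0.03995 × (1 + 0.0042×253) = 0.0824 Ω

0.0824 Ω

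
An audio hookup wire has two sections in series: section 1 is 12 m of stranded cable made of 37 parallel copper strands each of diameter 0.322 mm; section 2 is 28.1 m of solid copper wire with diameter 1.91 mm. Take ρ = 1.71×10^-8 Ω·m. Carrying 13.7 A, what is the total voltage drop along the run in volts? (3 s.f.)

Section 1: A_strand = π(1.6100e-04)² = 8.143e-08 m²; R₁ = ρL/(N·A_s) = (1.71×10^-8)(12)/(37×8.143e-08) = 0.0681 Ω
Section 2: A = π(d/2)² = π(9.5500e-04 m)² = 2.865e-06 m²
R₂ = (1.71×10^-8)(28.1)/(2.865e-06) = 0.1677 Ω
R = R₁ + R₂ = 0.2358 Ω
V = IR = 13.7 × 0.2358 = 3.23 V

3.23 V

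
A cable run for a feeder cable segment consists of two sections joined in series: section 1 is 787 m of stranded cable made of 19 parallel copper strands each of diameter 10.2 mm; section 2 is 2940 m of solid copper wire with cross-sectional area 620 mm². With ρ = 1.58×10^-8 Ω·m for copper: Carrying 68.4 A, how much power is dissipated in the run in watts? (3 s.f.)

388 W

Section 1: A_strand = π(5.1000e-03)² = 8.171e-05 m²; R₁ = ρL/(N·A_s) = (1.58×10^-8)(787)/(19×8.171e-05) = 0.008009 Ω
Section 2: A = 620 mm² = 6.200e-04 m²
R₂ = (1.58×10^-8)(2940)/(6.200e-04) = 0.07492 Ω
R = R₁ + R₂ = 0.08293 Ω
P = I²R = (68.4)² × 0.08293 = 388 W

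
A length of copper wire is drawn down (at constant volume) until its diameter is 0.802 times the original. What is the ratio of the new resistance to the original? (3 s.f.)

Volume constant ⇒ L' = L/r² with r = 0.802. R' = ρL'/A' = ρ(L/r²)/(πr²d₀²/4) = R/r⁴.
Factor = 2.42

2.42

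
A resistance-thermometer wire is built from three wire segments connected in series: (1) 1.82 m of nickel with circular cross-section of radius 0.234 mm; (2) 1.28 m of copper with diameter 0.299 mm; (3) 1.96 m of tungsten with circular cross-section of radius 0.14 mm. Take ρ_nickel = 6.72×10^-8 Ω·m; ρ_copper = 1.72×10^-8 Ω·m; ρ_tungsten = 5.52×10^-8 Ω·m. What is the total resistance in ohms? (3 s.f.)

2.78 Ω

Seg 1: A = πr² = π(2.3400e-04 m)² = 1.720e-07 m²
R_1 = (6.72×10^-8)(1.82)/(1.720e-07) = 0.711 Ω
Seg 2: A = π(d/2)² = π(1.4950e-04 m)² = 7.022e-08 m²
R_2 = (1.72×10^-8)(1.28)/(7.022e-08) = 0.3135 Ω
Seg 3: A = πr² = π(1.4000e-04 m)² = 6.158e-08 m²
R_3 = (5.52×10^-8)(1.96)/(6.158e-08) = 1.757 Ω
R_total = R_1 + R_2 + R_3 = 2.78 Ω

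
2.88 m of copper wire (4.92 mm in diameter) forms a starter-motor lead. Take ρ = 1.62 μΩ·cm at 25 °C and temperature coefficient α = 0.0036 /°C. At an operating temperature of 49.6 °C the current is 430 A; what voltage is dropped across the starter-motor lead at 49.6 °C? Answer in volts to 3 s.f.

1.15 V

ρ = 1.62 μΩ·cm = 1.62×10^-8 Ω·m
A = π(d/2)² = π(2.4600e-03 m)² = 1.901e-05 m²
R₍25₎ = ρL/A = (1.62×10^-8)(2.88)/(1.901e-05) = 0.002454 Ω
R₍49.6₎ = R₍25₎(1 + αΔT) = 0.002454 × (1 + 0.0036×24.6) = 0.002671 Ω
V = IR = 430 × 0.002671 = 1.15 V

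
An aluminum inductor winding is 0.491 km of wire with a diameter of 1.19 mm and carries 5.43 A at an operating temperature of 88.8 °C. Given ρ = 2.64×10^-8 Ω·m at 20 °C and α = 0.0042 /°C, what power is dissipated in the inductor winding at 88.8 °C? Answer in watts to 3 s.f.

A = π(d/2)² = π(5.9500e-04 m)² = 1.112e-06 m²
R₍20₎ = ρL/A = (2.64×10^-8)(491)/(1.112e-06) = 11.65 Ω
R₍88.8₎ = R₍20₎(1 + αΔT) = 11.65 × (1 + 0.0042×68.8) = 15.02 Ω
P = I²R = (5.43)² × 15.02 = 443 W

443 W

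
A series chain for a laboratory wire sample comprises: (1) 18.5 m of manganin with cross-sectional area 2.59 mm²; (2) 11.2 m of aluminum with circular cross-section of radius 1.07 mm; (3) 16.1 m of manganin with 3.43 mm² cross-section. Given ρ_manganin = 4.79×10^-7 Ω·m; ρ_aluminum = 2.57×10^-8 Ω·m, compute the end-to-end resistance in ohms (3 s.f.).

Seg 1: A = 2.59 mm² = 2.590e-06 m²
R_1 = (4.79×10^-7)(18.5)/(2.590e-06) = 3.421 Ω
Seg 2: A = πr² = π(1.0700e-03 m)² = 3.597e-06 m²
R_2 = (2.57×10^-8)(11.2)/(3.597e-06) = 0.08003 Ω
Seg 3: A = 3.43 mm² = 3.430e-06 m²
R_3 = (4.79×10^-7)(16.1)/(3.430e-06) = 2.248 Ω
R_total = R_1 + R_2 + R_3 = 5.75 Ω

5.75 Ω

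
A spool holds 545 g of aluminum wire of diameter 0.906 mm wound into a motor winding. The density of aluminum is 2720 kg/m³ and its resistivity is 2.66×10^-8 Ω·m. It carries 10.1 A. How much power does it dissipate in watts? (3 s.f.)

1310 W

A = π(d/2)² = π(4.5300e-04 m)² = 6.4468e-07 m²
L = m/(density·A) = 0.545/(2720×6.4468e-07) = 310.8 m
R = ρL/A = (2.66×10^-8)(310.8)/(6.4468e-07) = 12.82 Ω
P = I²R = (10.1)² × 12.82 = 1310 W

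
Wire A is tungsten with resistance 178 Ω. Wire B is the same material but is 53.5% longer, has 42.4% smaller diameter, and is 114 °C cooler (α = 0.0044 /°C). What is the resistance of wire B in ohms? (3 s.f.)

R ∝ ρL/d² with ρ ∝ (1+αΔT), so R_B/R_A = (1 + 53.5/100) × (1 − 42.4/100)⁻² × (1 − 0.0044×114)
= 1.535 × 3.014 × 0.4984 = 2.306
R_B = 2.306 × 178 = 410 Ω

410 Ω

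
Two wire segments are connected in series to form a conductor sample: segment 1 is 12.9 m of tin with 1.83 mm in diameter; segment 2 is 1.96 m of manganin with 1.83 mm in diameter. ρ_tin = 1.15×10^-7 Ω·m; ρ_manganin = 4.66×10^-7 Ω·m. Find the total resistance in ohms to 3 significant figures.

0.911 Ω

Segment 1: A = π(d/2)² = π(9.1500e-04 m)² = 2.630e-06 m²
R₁ = ρL/A = (1.15×10^-7)(12.9)/(2.630e-06) = 0.564 Ω
R₂ = (4.66×10^-7)(1.96)/(2.630e-06) = 0.3473 Ω
R = R₁ + R₂ = 0.911 Ω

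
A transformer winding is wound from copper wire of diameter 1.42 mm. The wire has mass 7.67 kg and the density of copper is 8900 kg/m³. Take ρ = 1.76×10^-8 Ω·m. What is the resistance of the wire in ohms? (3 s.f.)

6.05 Ω

A = π(d/2)² = π(7.1000e-04 m)² = 1.5837e-06 m²
L = m/(density·A) = 7.67/(8900×1.5837e-06) = 544.2 m
R = ρL/A = (1.76×10^-8)(544.2)/(1.5837e-06) = 6.05 Ω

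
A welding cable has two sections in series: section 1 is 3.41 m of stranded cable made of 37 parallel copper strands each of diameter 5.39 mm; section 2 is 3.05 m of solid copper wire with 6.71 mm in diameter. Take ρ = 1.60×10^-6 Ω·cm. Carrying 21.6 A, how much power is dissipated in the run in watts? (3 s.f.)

0.674 W

ρ = 1.60×10^-6 Ω·cm = 1.60×10^-8 Ω·m
Section 1: A_strand = π(2.6950e-03)² = 2.282e-05 m²; R₁ = ρL/(N·A_s) = (1.60×10^-8)(3.41)/(37×2.282e-05) = 6.463×10^-5 Ω
Section 2: A = π(d/2)² = π(3.3550e-03 m)² = 3.536e-05 m²
R₂ = (1.60×10^-8)(3.05)/(3.536e-05) = 0.00138 Ω
R = R₁ + R₂ = 0.001445 Ω
P = I²R = (21.6)² × 0.001445 = 0.674 W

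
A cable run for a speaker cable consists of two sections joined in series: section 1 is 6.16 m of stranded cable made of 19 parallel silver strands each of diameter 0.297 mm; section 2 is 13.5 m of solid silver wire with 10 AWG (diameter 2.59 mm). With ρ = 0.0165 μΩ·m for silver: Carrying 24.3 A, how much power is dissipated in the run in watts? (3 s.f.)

ρ = 0.0165 μΩ·m = 1.65×10^-8 Ω·m
Section 1: A_strand = π(1.4850e-04)² = 6.928e-08 m²; R₁ = ρL/(N·A_s) = (1.65×10^-8)(6.16)/(19×6.928e-08) = 0.07722 Ω
Section 2: A = π(2.59/2 mm)² = π(1.2950e-03 m)² = 5.269e-06 m²
R₂ = (1.65×10^-8)(13.5)/(5.269e-06) = 0.04228 Ω
R = R₁ + R₂ = 0.1195 Ω
P = I²R = (24.3)² × 0.1195 = 70.6 W

70.6 W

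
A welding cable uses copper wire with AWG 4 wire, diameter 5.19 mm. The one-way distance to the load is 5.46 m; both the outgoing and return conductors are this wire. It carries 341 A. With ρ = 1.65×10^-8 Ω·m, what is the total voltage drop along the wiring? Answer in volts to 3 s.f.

A = π(5.19/2 mm)² = π(2.5950e-03 m)² = 2.116e-05 m²
Total conductor length (both ways) L = 2 × 5.46 = 10.92 m
R = ρL/A = (1.65×10^-8)(10.92)/(2.116e-05) = 0.008517 Ω
V = IR = 341 × 0.008517 = 2.90 V

2.90 V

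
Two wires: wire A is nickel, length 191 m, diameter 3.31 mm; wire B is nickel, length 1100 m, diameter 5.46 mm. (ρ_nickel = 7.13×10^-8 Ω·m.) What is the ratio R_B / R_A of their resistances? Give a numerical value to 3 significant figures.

2.12

R ∝ ρL/d², so R_B/R_A = (L_B/L_A) × (d_A/d_B)²
= (1100/191) × (3.31/5.46)² = 2.12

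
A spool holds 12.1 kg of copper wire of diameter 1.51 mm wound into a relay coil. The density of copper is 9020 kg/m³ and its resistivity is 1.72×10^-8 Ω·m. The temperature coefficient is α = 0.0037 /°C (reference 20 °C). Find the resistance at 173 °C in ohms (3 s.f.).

11.3 Ω

A = π(d/2)² = π(7.5500e-04 m)² = 1.7908e-06 m²
L = m/(density·A) = 12.1/(9020×1.7908e-06) = 749.1 m
R = ρL/A = (1.72×10^-8)(749.1)/(1.7908e-06) = 7.195 Ω
R(173 °C) = 7.195 × (1 + 0.0037×153) = 11.3 Ω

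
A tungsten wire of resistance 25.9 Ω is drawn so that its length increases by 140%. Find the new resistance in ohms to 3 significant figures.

149 Ω

k = 1 + 140/100 = 2.4; volume constant ⇒ A' = A/k, so R' = k²R.
R' = 5.76 × 25.9 = 149 Ω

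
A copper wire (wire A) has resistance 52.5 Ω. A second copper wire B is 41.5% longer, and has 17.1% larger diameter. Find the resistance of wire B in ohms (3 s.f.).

54.2 Ω

R ∝ L/d², so R_B/R_A = (1 + 41.5/100) × (1 + 17.1/100)⁻²
= 1.415 × 0.7293 = 1.032
R_B = 1.032 × 52.5 = 54.2 Ω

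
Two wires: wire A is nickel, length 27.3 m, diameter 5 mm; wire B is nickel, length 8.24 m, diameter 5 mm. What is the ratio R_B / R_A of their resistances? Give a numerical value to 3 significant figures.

R ∝ ρL/d², so R_B/R_A = (L_B/L_A)
= (8.24/27.3) = 0.302

0.302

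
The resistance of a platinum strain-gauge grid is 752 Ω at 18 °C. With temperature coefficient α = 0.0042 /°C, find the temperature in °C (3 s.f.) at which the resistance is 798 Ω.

32.6 °C

R = R₀(1 + α(T − T₀)) ⇒ T = T₀ + (R/R₀ − 1)/α
T = 18 + (798/752 − 1)/0.0042 = 18 + (0.06117)/0.0042 = 32.6 °C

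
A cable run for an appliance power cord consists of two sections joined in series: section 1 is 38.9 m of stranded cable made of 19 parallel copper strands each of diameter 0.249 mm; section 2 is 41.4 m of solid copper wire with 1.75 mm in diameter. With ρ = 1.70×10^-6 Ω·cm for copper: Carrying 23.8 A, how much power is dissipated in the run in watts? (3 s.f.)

571 W

ρ = 1.70×10^-6 Ω·cm = 1.70×10^-8 Ω·m
Section 1: A_strand = π(1.2450e-04)² = 4.870e-08 m²; R₁ = ρL/(N·A_s) = (1.70×10^-8)(38.9)/(19×4.870e-08) = 0.7148 Ω
Section 2: A = π(d/2)² = π(8.7500e-04 m)² = 2.405e-06 m²
R₂ = (1.70×10^-8)(41.4)/(2.405e-06) = 0.2926 Ω
R = R₁ + R₂ = 1.007 Ω
P = I²R = (23.8)² × 1.007 = 571 W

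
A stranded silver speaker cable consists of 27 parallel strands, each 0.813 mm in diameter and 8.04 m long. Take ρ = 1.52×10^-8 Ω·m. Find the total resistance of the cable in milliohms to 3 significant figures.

A_strand = π(4.0650e-04 m)² = 5.191e-07 m²
R_strand = ρL/A = (1.52×10^-8)(8.04)/(5.191e-07) = 0.2354 Ω
R_total = R_strand/N = 0.2354/27 = 8.72 mΩ

8.72 mΩ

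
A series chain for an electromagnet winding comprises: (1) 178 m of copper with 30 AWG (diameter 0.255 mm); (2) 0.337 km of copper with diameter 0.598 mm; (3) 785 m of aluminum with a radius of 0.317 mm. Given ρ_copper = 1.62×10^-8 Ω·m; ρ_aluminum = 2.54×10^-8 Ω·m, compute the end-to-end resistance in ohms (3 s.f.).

Seg 1: A = π(0.255/2 mm)² = π(1.2750e-04 m)² = 5.107e-08 m²
R_1 = (1.62×10^-8)(178)/(5.107e-08) = 56.46 Ω
Seg 2: A = π(d/2)² = π(2.9900e-04 m)² = 2.809e-07 m²
R_2 = (1.62×10^-8)(337)/(2.809e-07) = 19.44 Ω
Seg 3: A = πr² = π(3.1700e-04 m)² = 3.157e-07 m²
R_3 = (2.54×10^-8)(785)/(3.157e-07) = 63.16 Ω
R_total = R_1 + R_2 + R_3 = 139 Ω

139 Ω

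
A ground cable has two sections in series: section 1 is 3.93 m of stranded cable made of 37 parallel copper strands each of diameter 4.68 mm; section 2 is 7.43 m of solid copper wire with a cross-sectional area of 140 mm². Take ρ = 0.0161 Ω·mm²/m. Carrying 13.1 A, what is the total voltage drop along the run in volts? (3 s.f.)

0.0125 V

ρ = 0.0161 Ω·mm²/m = 1.61×10^-8 Ω·m
Section 1: A_strand = π(2.3400e-03)² = 1.720e-05 m²; R₁ = ρL/(N·A_s) = (1.61×10^-8)(3.93)/(37×1.720e-05) = 9.941×10^-5 Ω
Section 2: A = 140 mm² = 1.400e-04 m²
R₂ = (1.61×10^-8)(7.43)/(1.400e-04) = 8.544×10^-4 Ω
R = R₁ + R₂ = 9.539×10^-4 Ω
V = IR = 13.1 × 9.539×10^-4 = 0.0125 V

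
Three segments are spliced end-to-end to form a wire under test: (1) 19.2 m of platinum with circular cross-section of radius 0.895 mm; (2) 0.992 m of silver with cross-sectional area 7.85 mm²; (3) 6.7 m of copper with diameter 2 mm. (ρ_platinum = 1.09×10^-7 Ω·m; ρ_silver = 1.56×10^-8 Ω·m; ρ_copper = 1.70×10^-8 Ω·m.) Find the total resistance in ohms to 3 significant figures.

Seg 1: A = πr² = π(8.9500e-04 m)² = 2.516e-06 m²
R_1 = (1.09×10^-7)(19.2)/(2.516e-06) = 0.8316 Ω
Seg 2: A = 7.85 mm² = 7.850e-06 m²
R_2 = (1.56×10^-8)(0.992)/(7.850e-06) = 0.001971 Ω
Seg 3: A = π(d/2)² = π(1.0000e-03 m)² = 3.142e-06 m²
R_3 = (1.70×10^-8)(6.7)/(3.142e-06) = 0.03626 Ω
R_total = R_1 + R_2 + R_3 = 0.870 Ω

0.870 Ω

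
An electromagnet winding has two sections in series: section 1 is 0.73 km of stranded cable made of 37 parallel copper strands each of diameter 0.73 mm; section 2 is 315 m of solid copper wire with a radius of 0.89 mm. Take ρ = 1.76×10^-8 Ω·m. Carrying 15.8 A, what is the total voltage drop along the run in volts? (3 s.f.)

Section 1: A_strand = π(3.6500e-04)² = 4.185e-07 m²; R₁ = ρL/(N·A_s) = (1.76×10^-8)(730)/(37×4.185e-07) = 0.8297 Ω
Section 2: A = πr² = π(8.9000e-04 m)² = 2.488e-06 m²
R₂ = (1.76×10^-8)(315)/(2.488e-06) = 2.228 Ω
R = R₁ + R₂ = 3.058 Ω
V = IR = 15.8 × 3.058 = 48.3 V

48.3 V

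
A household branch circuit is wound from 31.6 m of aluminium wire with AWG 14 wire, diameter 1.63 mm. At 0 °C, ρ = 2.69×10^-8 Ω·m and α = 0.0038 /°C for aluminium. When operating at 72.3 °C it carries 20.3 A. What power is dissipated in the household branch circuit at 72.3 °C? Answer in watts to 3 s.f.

A = π(1.63/2 mm)² = π(8.1500e-04 m)² = 2.087e-06 m²
R₍0₎ = ρL/A = (2.69×10^-8)(31.6)/(2.087e-06) = 0.4074 Ω
R₍72.3₎ = R₍0₎(1 + αΔT) = 0.4074 × (1 + 0.0038×72.3) = 0.5193 Ω
P = I²R = (20.3)² × 0.5193 = 214 W

214 W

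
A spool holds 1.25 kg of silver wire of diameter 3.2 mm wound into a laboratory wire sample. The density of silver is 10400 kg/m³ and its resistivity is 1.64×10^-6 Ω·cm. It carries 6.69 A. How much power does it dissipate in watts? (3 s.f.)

ρ = 1.64×10^-6 Ω·cm = 1.64×10^-8 Ω·m
A = π(d/2)² = π(1.6000e-03 m)² = 8.0425e-06 m²
L = m/(density·A) = 1.25/(10400×8.0425e-06) = 14.94 m
R = ρL/A = (1.64×10^-8)(14.94)/(8.0425e-06) = 0.03047 Ω
P = I²R = (6.69)² × 0.03047 = 1.36 W

1.36 W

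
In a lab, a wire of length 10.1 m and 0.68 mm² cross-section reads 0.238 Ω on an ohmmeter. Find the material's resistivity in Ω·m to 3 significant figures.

1.60×10^-8 Ω·m

A = 0.68 mm² = 6.800e-07 m²
ρ = RA/L = (0.238)(6.800e-07)/(10.1) = 1.60×10^-8 Ω·m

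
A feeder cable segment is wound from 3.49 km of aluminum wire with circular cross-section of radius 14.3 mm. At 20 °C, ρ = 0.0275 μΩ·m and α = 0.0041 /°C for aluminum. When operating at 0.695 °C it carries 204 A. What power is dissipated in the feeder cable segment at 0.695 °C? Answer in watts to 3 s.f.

5730 W

ρ = 0.0275 μΩ·m = 2.75×10^-8 Ω·m
A = πr² = π(1.4300e-02 m)² = 6.424e-04 m²
R₍20₎ = ρL/A = (2.75×10^-8)(3490)/(6.424e-04) = 0.1494 Ω
R₍0.695₎ = R₍20₎(1 + αΔT) = 0.1494 × (1 + 0.0041×-19.3) = 0.1376 Ω
P = I²R = (204)² × 0.1376 = 5730 W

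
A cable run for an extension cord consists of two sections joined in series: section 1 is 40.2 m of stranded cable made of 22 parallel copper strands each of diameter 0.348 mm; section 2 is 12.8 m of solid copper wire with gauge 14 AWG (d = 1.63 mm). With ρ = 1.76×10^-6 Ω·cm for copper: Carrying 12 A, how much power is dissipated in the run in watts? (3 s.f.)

64.2 W

ρ = 1.76×10^-6 Ω·cm = 1.76×10^-8 Ω·m
Section 1: A_strand = π(1.7400e-04)² = 9.511e-08 m²; R₁ = ρL/(N·A_s) = (1.76×10^-8)(40.2)/(22×9.511e-08) = 0.3381 Ω
Section 2: A = π(1.63/2 mm)² = π(8.1500e-04 m)² = 2.087e-06 m²
R₂ = (1.76×10^-8)(12.8)/(2.087e-06) = 0.108 Ω
R = R₁ + R₂ = 0.4461 Ω
P = I²R = (12)² × 0.4461 = 64.2 W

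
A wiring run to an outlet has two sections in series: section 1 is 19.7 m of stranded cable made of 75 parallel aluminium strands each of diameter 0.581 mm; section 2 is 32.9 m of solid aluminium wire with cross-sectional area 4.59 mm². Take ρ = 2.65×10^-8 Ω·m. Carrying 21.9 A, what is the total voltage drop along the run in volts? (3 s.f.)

Section 1: A_strand = π(2.9050e-04)² = 2.651e-07 m²; R₁ = ρL/(N·A_s) = (2.65×10^-8)(19.7)/(75×2.651e-07) = 0.02625 Ω
Section 2: A = 4.59 mm² = 4.590e-06 m²
R₂ = (2.65×10^-8)(32.9)/(4.590e-06) = 0.1899 Ω
R = R₁ + R₂ = 0.2162 Ω
V = IR = 21.9 × 0.2162 = 4.73 V

4.73 V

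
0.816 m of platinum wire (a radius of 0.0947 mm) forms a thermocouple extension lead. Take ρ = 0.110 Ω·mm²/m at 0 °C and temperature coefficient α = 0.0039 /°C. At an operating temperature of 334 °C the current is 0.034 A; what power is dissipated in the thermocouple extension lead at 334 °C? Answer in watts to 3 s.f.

0.00848 W

ρ = 0.110 Ω·mm²/m = 1.10×10^-7 Ω·m
A = πr² = π(9.4700e-05 m)² = 2.817e-08 m²
R₍0₎ = ρL/A = (1.10×10^-7)(0.816)/(2.817e-08) = 3.186 Ω
R₍334₎ = R₍0₎(1 + αΔT) = 3.186 × (1 + 0.0039×334) = 7.336 Ω
P = I²R = (0.034)² × 7.336 = 0.00848 W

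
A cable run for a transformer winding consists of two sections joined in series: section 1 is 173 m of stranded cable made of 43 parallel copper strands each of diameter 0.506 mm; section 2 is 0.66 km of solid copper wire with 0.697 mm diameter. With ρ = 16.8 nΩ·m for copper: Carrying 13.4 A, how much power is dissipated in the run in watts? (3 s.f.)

5280 W

ρ = 16.8 nΩ·m = 1.68×10^-8 Ω·m
Section 1: A_strand = π(2.5300e-04)² = 2.011e-07 m²; R₁ = ρL/(N·A_s) = (1.68×10^-8)(173)/(43×2.011e-07) = 0.3361 Ω
Section 2: A = π(d/2)² = π(3.4850e-04 m)² = 3.816e-07 m²
R₂ = (1.68×10^-8)(660)/(3.816e-07) = 29.06 Ω
R = R₁ + R₂ = 29.4 Ω
P = I²R = (13.4)² × 29.4 = 5280 W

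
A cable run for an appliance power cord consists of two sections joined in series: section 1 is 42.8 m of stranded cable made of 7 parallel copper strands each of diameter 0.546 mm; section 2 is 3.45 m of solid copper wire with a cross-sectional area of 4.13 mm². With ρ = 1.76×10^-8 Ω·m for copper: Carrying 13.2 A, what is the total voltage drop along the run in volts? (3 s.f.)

Section 1: A_strand = π(2.7300e-04)² = 2.341e-07 m²; R₁ = ρL/(N·A_s) = (1.76×10^-8)(42.8)/(7×2.341e-07) = 0.4596 Ω
Section 2: A = 4.13 mm² = 4.130e-06 m²
R₂ = (1.76×10^-8)(3.45)/(4.130e-06) = 0.0147 Ω
R = R₁ + R₂ = 0.4743 Ω
V = IR = 13.2 × 0.4743 = 6.26 V

6.26 V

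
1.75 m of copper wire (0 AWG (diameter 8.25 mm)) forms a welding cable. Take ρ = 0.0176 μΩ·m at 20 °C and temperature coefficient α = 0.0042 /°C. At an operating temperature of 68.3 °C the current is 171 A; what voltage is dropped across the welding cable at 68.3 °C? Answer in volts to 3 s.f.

0.119 V

ρ = 0.0176 μΩ·m = 1.76×10^-8 Ω·m
A = π(8.25/2 mm)² = π(4.1250e-03 m)² = 5.346e-05 m²
R₍20₎ = ρL/A = (1.76×10^-8)(1.75)/(5.346e-05) = 5.762×10^-4 Ω
R₍68.3₎ = R₍20₎(1 + αΔT) = 5.762×10^-4 × (1 + 0.0042×48.3) = 6.931×10^-4 Ω
V = IR = 171 × 6.931×10^-4 = 0.119 V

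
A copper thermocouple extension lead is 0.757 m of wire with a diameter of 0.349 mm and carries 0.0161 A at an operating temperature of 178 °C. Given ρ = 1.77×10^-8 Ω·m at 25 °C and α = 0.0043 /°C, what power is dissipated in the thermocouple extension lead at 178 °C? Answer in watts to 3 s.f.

A = π(d/2)² = π(1.7450e-04 m)² = 9.566e-08 m²
R₍25₎ = ρL/A = (1.77×10^-8)(0.757)/(9.566e-08) = 0.1401 Ω
R₍178₎ = R₍25₎(1 + αΔT) = 0.1401 × (1 + 0.0043×153) = 0.2322 Ω
P = I²R = (0.0161)² × 0.2322 = 6.02×10^-5 W

6.02×10^-5 W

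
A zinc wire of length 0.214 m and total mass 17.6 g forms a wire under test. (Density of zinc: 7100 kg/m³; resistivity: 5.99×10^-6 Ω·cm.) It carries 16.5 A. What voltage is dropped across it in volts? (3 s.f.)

ρ = 5.99×10^-6 Ω·cm = 5.99×10^-8 Ω·m
A = m/(density·L) = 0.0176/(7100×0.214) = 1.1584e-05 m²
R = ρL/A = (5.99×10^-8)(0.214)/(1.1584e-05) = 0.001107 Ω
V = IR = 16.5 × 0.001107 = 0.0183 V

0.0183 V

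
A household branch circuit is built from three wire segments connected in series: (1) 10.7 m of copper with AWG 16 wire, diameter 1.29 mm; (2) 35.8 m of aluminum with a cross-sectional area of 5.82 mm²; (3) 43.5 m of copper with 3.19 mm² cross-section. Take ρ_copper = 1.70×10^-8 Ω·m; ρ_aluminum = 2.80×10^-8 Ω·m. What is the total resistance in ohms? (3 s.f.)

0.543 Ω

Seg 1: A = π(1.29/2 mm)² = π(6.4500e-04 m)² = 1.307e-06 m²
R_1 = (1.70×10^-8)(10.7)/(1.307e-06) = 0.1392 Ω
Seg 2: A = 5.82 mm² = 5.820e-06 m²
R_2 = (2.80×10^-8)(35.8)/(5.820e-06) = 0.1722 Ω
Seg 3: A = 3.19 mm² = 3.190e-06 m²
R_3 = (1.70×10^-8)(43.5)/(3.190e-06) = 0.2318 Ω
R_total = R_1 + R_2 + R_3 = 0.543 Ω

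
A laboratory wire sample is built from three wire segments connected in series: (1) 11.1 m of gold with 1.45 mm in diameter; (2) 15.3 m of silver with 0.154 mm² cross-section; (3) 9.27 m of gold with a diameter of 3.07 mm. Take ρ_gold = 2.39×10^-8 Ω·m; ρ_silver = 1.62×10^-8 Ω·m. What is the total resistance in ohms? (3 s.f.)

1.80 Ω

Seg 1: A = π(d/2)² = π(7.2500e-04 m)² = 1.651e-06 m²
R_1 = (2.39×10^-8)(11.1)/(1.651e-06) = 0.1607 Ω
Seg 2: A = 0.154 mm² = 1.540e-07 m²
R_2 = (1.62×10^-8)(15.3)/(1.540e-07) = 1.609 Ω
Seg 3: A = π(d/2)² = π(1.5350e-03 m)² = 7.402e-06 m²
R_3 = (2.39×10^-8)(9.27)/(7.402e-06) = 0.02993 Ω
R_total = R_1 + R_2 + R_3 = 1.80 Ω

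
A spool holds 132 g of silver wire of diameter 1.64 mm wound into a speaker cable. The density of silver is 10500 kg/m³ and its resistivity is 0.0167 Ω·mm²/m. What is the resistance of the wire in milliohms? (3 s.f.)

47.0 mΩ

ρ = 0.0167 Ω·mm²/m = 1.67×10^-8 Ω·m
A = π(d/2)² = π(8.2000e-04 m)² = 2.1124e-06 m²
L = m/(density·A) = 0.132/(10500×2.1124e-06) = 5.951 m
R = ρL/A = (1.67×10^-8)(5.951)/(2.1124e-06) = 47.0 mΩ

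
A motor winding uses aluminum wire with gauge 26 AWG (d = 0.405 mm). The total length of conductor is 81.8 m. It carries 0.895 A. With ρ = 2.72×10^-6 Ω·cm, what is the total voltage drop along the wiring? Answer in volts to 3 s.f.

ρ = 2.72×10^-6 Ω·cm = 2.72×10^-8 Ω·m
A = π(0.405/2 mm)² = π(2.0250e-04 m)² = 1.288e-07 m²
R = ρL/A = (2.72×10^-8)(81.8)/(1.288e-07) = 17.27 Ω
V = IR = 0.895 × 17.27 = 15.5 V

15.5 V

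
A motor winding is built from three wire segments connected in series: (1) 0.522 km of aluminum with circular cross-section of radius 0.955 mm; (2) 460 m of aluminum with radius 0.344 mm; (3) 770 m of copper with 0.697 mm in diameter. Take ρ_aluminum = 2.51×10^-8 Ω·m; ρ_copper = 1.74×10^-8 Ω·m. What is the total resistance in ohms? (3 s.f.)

70.7 Ω

Seg 1: A = πr² = π(9.5500e-04 m)² = 2.865e-06 m²
R_1 = (2.51×10^-8)(522)/(2.865e-06) = 4.573 Ω
Seg 2: A = πr² = π(3.4400e-04 m)² = 3.718e-07 m²
R_2 = (2.51×10^-8)(460)/(3.718e-07) = 31.06 Ω
Seg 3: A = π(d/2)² = π(3.4850e-04 m)² = 3.816e-07 m²
R_3 = (1.74×10^-8)(770)/(3.816e-07) = 35.11 Ω
R_total = R_1 + R_2 + R_3 = 70.7 Ω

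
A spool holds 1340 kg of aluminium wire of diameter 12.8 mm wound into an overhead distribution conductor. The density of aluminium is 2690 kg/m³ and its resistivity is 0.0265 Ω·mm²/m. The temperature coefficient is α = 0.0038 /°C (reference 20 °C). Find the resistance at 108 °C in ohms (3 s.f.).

1.06 Ω

ρ = 0.0265 Ω·mm²/m = 2.65×10^-8 Ω·m
A = π(d/2)² = π(6.4000e-03 m)² = 1.2868e-04 m²
L = m/(density·A) = 1340/(2690×1.2868e-04) = 3871 m
R = ρL/A = (2.65×10^-8)(3871)/(1.2868e-04) = 0.7972 Ω
R(108 °C) = 0.7972 × (1 + 0.0038×88) = 1.06 Ω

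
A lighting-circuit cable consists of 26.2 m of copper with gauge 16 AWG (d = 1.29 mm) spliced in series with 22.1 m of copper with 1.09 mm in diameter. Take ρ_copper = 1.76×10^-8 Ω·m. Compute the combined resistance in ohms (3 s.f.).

Segment 1: A = π(1.29/2 mm)² = π(6.4500e-04 m)² = 1.307e-06 m²
R₁ = ρL/A = (1.76×10^-8)(26.2)/(1.307e-06) = 0.3528 Ω
Segment 2: A = π(d/2)² = π(5.4500e-04 m)² = 9.331e-07 m²
R₂ = (1.76×10^-8)(22.1)/(9.331e-07) = 0.4168 Ω
R = R₁ + R₂ = 0.770 Ω

0.770 Ω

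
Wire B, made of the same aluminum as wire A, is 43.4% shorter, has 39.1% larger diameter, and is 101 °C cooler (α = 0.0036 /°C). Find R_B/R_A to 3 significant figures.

R ∝ ρL/d² with ρ ∝ (1+αΔT), so R_B/R_A = (1 − 43.4/100) × (1 + 39.1/100)⁻² × (1 − 0.0036×101)
= 0.566 × 0.5168 × 0.6364 = 0.186

0.186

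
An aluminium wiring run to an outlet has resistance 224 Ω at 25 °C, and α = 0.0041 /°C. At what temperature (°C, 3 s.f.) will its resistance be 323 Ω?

133 °C

R = R₀(1 + α(T − T₀)) ⇒ T = T₀ + (R/R₀ − 1)/α
T = 25 + (323/224 − 1)/0.0041 = 25 + (0.442)/0.0041 = 133 °C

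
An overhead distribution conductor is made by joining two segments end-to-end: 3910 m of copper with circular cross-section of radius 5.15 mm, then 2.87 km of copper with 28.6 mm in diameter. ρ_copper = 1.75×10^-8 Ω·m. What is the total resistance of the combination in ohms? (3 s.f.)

Segment 1: A = πr² = π(5.1500e-03 m)² = 8.332e-05 m²
R₁ = ρL/A = (1.75×10^-8)(3910)/(8.332e-05) = 0.8212 Ω
Segment 2: A = π(d/2)² = π(1.4300e-02 m)² = 6.424e-04 m²
R₂ = (1.75×10^-8)(2870)/(6.424e-04) = 0.07818 Ω
R = R₁ + R₂ = 0.899 Ω

0.899 Ω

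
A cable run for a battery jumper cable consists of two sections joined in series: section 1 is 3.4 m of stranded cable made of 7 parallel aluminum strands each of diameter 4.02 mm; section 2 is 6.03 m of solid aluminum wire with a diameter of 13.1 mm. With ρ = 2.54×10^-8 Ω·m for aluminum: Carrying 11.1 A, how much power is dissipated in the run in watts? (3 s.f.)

0.260 W

Section 1: A_strand = π(2.0100e-03)² = 1.269e-05 m²; R₁ = ρL/(N·A_s) = (2.54×10^-8)(3.4)/(7×1.269e-05) = 9.720×10^-4 Ω
Section 2: A = π(d/2)² = π(6.5500e-03 m)² = 1.348e-04 m²
R₂ = (2.54×10^-8)(6.03)/(1.348e-04) = 0.001136 Ω
R = R₁ + R₂ = 0.002108 Ω
P = I²R = (11.1)² × 0.002108 = 0.260 W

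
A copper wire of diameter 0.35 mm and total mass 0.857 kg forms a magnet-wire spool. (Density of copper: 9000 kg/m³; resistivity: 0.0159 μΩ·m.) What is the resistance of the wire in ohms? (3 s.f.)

164 Ω

ρ = 0.0159 μΩ·m = 1.59×10^-8 Ω·m
A = π(d/2)² = π(1.7500e-04 m)² = 9.6211e-08 m²
L = m/(density·A) = 0.857/(9000×9.6211e-08) = 989.7 m
R = ρL/A = (1.59×10^-8)(989.7)/(9.6211e-08) = 164 Ω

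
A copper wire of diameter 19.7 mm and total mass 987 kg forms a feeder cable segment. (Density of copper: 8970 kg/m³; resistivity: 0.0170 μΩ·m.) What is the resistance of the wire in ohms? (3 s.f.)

0.0201 Ω

ρ = 0.0170 μΩ·m = 1.70×10^-8 Ω·m
A = π(d/2)² = π(9.8500e-03 m)² = 3.0481e-04 m²
L = m/(density·A) = 987/(8970×3.0481e-04) = 361 m
R = ρL/A = (1.70×10^-8)(361)/(3.0481e-04) = 0.0201 Ω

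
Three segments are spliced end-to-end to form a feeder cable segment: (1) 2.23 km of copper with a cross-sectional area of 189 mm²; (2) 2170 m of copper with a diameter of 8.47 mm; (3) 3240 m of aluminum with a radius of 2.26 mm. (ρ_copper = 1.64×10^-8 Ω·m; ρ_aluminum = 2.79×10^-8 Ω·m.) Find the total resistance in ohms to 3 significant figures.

Seg 1: A = 189 mm² = 1.890e-04 m²
R_1 = (1.64×10^-8)(2230)/(1.890e-04) = 0.1935 Ω
Seg 2: A = π(d/2)² = π(4.2350e-03 m)² = 5.635e-05 m²
R_2 = (1.64×10^-8)(2170)/(5.635e-05) = 0.6316 Ω
Seg 3: A = πr² = π(2.2600e-03 m)² = 1.605e-05 m²
R_3 = (2.79×10^-8)(3240)/(1.605e-05) = 5.634 Ω
R_total = R_1 + R_2 + R_3 = 6.46 Ω

6.46 Ω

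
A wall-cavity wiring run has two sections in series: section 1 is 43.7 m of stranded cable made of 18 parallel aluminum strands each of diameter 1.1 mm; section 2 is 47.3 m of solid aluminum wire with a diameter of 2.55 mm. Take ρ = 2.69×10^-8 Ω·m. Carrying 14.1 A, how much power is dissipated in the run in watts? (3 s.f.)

Section 1: A_strand = π(5.5000e-04)² = 9.503e-07 m²; R₁ = ρL/(N·A_s) = (2.69×10^-8)(43.7)/(18×9.503e-07) = 0.06872 Ω
Section 2: A = π(d/2)² = π(1.2750e-03 m)² = 5.107e-06 m²
R₂ = (2.69×10^-8)(47.3)/(5.107e-06) = 0.2491 Ω
R = R₁ + R₂ = 0.3179 Ω
P = I²R = (14.1)² × 0.3179 = 63.2 W

63.2 W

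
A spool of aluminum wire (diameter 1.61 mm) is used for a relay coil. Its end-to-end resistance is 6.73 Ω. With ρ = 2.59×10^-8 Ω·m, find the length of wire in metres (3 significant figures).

A = π(d/2)² = π(8.0500e-04 m)² = 2.036e-06 m²
L = RA/ρ = (6.73)(2.036e-06)/(2.59×10^-8) = 529 m

529 m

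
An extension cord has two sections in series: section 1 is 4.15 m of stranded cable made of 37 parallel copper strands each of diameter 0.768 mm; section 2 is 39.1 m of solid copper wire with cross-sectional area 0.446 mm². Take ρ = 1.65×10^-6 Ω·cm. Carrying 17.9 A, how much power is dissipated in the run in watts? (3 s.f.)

465 W

ρ = 1.65×10^-6 Ω·cm = 1.65×10^-8 Ω·m
Section 1: A_strand = π(3.8400e-04)² = 4.632e-07 m²; R₁ = ρL/(N·A_s) = (1.65×10^-8)(4.15)/(37×4.632e-07) = 0.003995 Ω
Section 2: A = 0.446 mm² = 4.460e-07 m²
R₂ = (1.65×10^-8)(39.1)/(4.460e-07) = 1.447 Ω
R = R₁ + R₂ = 1.451 Ω
P = I²R = (17.9)² × 1.451 = 465 W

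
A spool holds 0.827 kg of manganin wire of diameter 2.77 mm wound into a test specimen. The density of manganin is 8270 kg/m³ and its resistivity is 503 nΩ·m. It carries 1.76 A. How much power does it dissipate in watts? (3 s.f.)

ρ = 503 nΩ·m = 5.03×10^-7 Ω·m
A = π(d/2)² = π(1.3850e-03 m)² = 6.0263e-06 m²
L = m/(density·A) = 0.827/(8270×6.0263e-06) = 16.59 m
R = ρL/A = (5.03×10^-7)(16.59)/(6.0263e-06) = 1.385 Ω
P = I²R = (1.76)² × 1.385 = 4.29 W

4.29 W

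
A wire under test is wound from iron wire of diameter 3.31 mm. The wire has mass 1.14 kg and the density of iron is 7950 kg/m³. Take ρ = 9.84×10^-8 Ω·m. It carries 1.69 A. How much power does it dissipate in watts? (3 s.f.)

0.544 W

A = π(d/2)² = π(1.6550e-03 m)² = 8.6049e-06 m²
L = m/(density·A) = 1.14/(7950×8.6049e-06) = 16.66 m
R = ρL/A = (9.84×10^-8)(16.66)/(8.6049e-06) = 0.1906 Ω
P = I²R = (1.69)² × 0.1906 = 0.544 W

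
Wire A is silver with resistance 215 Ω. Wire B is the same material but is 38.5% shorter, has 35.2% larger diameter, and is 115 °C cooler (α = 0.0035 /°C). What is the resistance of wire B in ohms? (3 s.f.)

R ∝ ρL/d² with ρ ∝ (1+αΔT), so R_B/R_A = (1 − 38.5/100) × (1 + 35.2/100)⁻² × (1 − 0.0035×115)
= 0.615 × 0.5471 × 0.5975 = 0.201
R_B = 0.201 × 215 = 43.2 Ω

43.2 Ω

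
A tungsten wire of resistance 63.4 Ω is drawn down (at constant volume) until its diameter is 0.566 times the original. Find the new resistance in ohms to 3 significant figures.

618 Ω

Volume constant ⇒ L' = L/r² with r = 0.566. R' = ρL'/A' = ρ(L/r²)/(πr²d₀²/4) = R/r⁴.
R' = 9.744 × 63.4 = 618 Ω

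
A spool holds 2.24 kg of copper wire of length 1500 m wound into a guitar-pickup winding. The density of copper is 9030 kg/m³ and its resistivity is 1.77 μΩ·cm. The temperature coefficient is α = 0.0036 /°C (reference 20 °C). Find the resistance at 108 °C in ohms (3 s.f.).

211 Ω

ρ = 1.77 μΩ·cm = 1.77×10^-8 Ω·m
A = m/(density·L) = 2.24/(9030×1500) = 1.6537e-07 m²
R = ρL/A = (1.77×10^-8)(1500)/(1.6537e-07) = 160.5 Ω
R(108 °C) = 160.5 × (1 + 0.0036×88) = 211 Ω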